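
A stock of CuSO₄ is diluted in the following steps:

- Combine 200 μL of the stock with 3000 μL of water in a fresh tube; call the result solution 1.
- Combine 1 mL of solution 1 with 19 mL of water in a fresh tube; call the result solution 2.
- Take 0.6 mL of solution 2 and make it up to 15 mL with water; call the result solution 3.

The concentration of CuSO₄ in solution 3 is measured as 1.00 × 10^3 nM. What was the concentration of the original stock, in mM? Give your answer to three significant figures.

8.00 mM

Step 1: 200 μL + 3000 μL = 3200 μL total → factor 3200/200 = 16
Step 2: 1 mL + 19 mL = 20 mL total → factor 20/1 = 20
Step 3: 0.6 mL brought to 15 mL → factor 15/0.6 = 25
Overall dilution factor = 16 × 20 × 25 = 8000
Stock = 1.00 × 10^3 nM × 8000 = 8.000 × 10^6 nM = 8.00 mM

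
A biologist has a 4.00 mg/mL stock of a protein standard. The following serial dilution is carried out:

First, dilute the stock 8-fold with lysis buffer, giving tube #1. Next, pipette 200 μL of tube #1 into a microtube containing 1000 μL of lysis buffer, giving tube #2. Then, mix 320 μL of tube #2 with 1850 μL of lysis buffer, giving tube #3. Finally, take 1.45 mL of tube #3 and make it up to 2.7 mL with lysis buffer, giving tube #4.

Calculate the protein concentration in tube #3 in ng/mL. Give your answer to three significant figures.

Step 1: 8-fold → factor 8
Step 2: 200 μL + 1000 μL = 1200 μL total → factor 1200/200 = 6
Step 3: 320 μL + 1850 μL = 2170 μL total → factor 2170/320 = 6.7812
Dilution factor through tube #3 = 8 × 6 × 6.7812 = 325.5
[tube #3] = 4.00 mg/mL / 325.5 = 0.01229 mg/mL = 1.23 × 10^4 ng/mL

1.23 × 10^4 ng/mL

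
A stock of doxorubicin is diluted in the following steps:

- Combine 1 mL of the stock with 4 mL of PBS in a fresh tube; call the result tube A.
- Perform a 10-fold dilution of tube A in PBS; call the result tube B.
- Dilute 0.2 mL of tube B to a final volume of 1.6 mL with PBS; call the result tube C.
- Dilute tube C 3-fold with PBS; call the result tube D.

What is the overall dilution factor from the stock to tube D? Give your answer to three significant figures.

Step 1: 1 mL + 4 mL = 5 mL total → factor 5/1 = 5
Step 2: 10-fold → factor 10
Step 3: 0.2 mL brought to 1.6 mL → factor 1.6/0.2 = 8
Step 4: 3-fold → factor 3
Overall dilution factor = 5 × 10 × 8 × 3 = 1200

1.20 × 10^3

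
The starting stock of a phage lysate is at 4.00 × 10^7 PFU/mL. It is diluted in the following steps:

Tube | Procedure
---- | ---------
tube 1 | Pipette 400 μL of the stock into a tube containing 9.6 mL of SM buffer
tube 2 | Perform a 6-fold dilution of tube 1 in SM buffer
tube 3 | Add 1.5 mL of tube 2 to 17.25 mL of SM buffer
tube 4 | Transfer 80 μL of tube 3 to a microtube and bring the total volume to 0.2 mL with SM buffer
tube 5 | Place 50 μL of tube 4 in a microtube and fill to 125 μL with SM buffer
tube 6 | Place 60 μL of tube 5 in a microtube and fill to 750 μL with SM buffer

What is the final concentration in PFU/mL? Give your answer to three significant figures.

Step 1: 400 μL + 9.6 mL = 10000 μL total → factor 10000/400 = 25
Step 2: 6-fold → factor 6
Step 3: 1.5 mL + 17.25 mL = 18.75 mL total → factor 18.75/1.5 = 12.5
Step 4: 80 μL brought to 0.2 mL → factor 200/80 = 2.5
Step 5: 50 μL brought to 125 μL → factor 125/50 = 2.5
Step 6: 60 μL brought to 750 μL → factor 750/60 = 12.5
Overall dilution factor = 25 × 6 × 12.5 × 2.5 × 2.5 × 12.5 = 1.4648 × 10^5
Final = 4.00 × 10^7 PFU/mL / 1.4648 × 10^5 = 273 PFU/mL

273 PFU/mL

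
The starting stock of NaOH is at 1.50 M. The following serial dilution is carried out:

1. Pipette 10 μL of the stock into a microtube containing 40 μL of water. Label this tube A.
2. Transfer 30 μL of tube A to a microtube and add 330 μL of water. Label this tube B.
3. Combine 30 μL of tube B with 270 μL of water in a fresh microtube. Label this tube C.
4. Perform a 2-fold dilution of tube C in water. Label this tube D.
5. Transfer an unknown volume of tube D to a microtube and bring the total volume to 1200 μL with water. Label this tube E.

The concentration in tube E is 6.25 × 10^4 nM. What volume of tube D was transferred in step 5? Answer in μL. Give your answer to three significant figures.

Step 1: 10 μL + 40 μL = 50 μL total → factor 50/10 = 5
Step 2: 30 μL + 330 μL = 360 μL total → factor 360/30 = 12
Step 3: 30 μL + 270 μL = 300 μL total → factor 300/30 = 10
Step 4: 2-fold → factor 2
Step 5: v brought to 1200 μL → factor = 1200 μL/v
Product of known-step factors = 1200
Overall factor = 1.50 M / (6.25 × 10^4 nM) = 24000
Step-5 factor = 24000 / 1200 = 20
v = 1200 μL / 20 = 60.0 μL

60.0 μL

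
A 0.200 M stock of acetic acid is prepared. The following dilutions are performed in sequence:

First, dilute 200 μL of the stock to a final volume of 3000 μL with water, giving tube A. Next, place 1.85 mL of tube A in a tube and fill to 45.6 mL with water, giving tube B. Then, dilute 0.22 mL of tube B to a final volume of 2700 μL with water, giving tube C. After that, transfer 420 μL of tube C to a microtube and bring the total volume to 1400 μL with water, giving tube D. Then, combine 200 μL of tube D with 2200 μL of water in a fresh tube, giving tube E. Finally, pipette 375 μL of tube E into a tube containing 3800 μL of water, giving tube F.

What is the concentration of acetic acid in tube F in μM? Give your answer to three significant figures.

Step 1: 200 μL brought to 3000 μL → factor 3000/200 = 15
Step 2: 1.85 mL brought to 45.6 mL → factor 45.6/1.85 = 24.649
Step 3: 0.22 mL brought to 2700 μL → factor 2.7/0.22 = 12.273
Step 4: 420 μL brought to 1400 μL → factor 1400/420 = 3.3333
Step 5: 200 μL + 2200 μL = 2400 μL total → factor 2400/200 = 12
Step 6: 375 μL + 3800 μL = 4175 μL total → factor 4175/375 = 11.133
Overall dilution factor = 15 × 24.649 × 12.273 × 3.3333 × 12 × 11.133 = 2.0207 × 10^6
Final = 0.200 M / 2.0207 × 10^6 = 9.897 × 10^-8 M = 0.0990 μM

0.0990 μM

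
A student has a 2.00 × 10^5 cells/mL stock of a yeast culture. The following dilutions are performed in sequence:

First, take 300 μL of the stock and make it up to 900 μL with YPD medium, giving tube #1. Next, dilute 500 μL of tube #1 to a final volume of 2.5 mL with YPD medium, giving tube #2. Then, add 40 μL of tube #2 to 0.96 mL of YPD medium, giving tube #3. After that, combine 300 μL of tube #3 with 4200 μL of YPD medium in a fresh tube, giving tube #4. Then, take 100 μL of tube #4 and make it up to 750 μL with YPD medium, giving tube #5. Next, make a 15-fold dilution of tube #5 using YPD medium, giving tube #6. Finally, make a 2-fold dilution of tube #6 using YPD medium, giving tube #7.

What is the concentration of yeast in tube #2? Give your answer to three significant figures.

Step 1: 300 μL brought to 900 μL → factor 900/300 = 3
Step 2: 500 μL brought to 2.5 mL → factor 2500/500 = 5
Dilution factor through tube #2 = 3 × 5 = 15
[tube #2] = 2.00 × 10^5 cells/mL / 15 = 1.33 × 10^4 cells/mL

1.33 × 10^4 cells/mL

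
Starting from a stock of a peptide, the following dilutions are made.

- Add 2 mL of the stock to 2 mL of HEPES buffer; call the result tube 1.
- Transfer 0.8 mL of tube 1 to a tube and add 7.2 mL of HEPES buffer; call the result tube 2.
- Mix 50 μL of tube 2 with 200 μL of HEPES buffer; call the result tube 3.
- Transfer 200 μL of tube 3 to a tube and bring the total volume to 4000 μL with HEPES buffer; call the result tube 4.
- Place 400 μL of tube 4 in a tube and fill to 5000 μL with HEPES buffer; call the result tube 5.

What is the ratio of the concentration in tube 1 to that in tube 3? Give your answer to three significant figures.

Step 1: 2 mL + 2 mL = 4 mL total → factor 4/2 = 2
Step 2: 0.8 mL + 7.2 mL = 8 mL total → factor 8/0.8 = 10
Step 3: 50 μL + 200 μL = 250 μL total → factor 250/50 = 5
Dilution factor to tube 1 = 2; to tube 3 = 100
[tube 1]/[tube 3] = (factor to tube 3)/(factor to tube 1) = 100/2 = 50.0

50.0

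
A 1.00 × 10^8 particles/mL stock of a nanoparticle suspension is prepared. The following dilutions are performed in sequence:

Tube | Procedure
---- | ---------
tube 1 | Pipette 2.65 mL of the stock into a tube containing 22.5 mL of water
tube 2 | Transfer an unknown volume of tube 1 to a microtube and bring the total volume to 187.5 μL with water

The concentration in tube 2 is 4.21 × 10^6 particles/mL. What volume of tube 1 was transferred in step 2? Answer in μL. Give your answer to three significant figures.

Step 1: 2.65 mL + 22.5 mL = 25.15 mL total → factor 25.15/2.65 = 9.4906
Step 2: v brought to 187.5 μL → factor = 187.5 μL/v
Product of known-step factors = 9.4906
Overall factor = 1.00 × 10^8 particles/mL / (4.21 × 10^6 particles/mL) = 23.753
Step-2 factor = 23.753 / 9.4906 = 2.5028
v = 187.5 μL / 2.5028 = 74.9 μL

74.9 μL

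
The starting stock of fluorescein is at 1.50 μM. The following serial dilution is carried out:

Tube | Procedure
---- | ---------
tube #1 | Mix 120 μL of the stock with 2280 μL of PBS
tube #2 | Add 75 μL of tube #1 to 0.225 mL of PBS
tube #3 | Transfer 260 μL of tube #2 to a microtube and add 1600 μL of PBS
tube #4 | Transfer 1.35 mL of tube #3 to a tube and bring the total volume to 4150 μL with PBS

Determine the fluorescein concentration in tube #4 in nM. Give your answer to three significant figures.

Step 1: 120 μL + 2280 μL = 2400 μL total → factor 2400/120 = 20
Step 2: 75 μL + 0.225 mL = 300 μL total → factor 300/75 = 4
Step 3: 260 μL + 1600 μL = 1860 μL total → factor 1860/260 = 7.1538
Step 4: 1.35 mL brought to 4150 μL → factor 4.15/1.35 = 3.0741
Overall dilution factor = 20 × 4 × 7.1538 × 3.0741 = 1759.3
Final = 1.50 μM / 1759.3 = 0.0008526 μM = 0.853 nM

0.853 nM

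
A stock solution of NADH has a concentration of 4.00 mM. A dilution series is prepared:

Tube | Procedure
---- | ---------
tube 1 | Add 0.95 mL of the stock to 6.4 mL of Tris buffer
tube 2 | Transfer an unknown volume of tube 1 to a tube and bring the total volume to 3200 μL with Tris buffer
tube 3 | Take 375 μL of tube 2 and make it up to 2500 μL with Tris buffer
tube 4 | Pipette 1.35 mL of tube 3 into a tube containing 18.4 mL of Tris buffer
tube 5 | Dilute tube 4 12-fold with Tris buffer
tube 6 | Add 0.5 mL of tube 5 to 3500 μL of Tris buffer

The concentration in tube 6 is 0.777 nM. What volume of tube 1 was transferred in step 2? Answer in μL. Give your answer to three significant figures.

45.0 μL

Step 1: 0.95 mL + 6.4 mL = 7.35 mL total → factor 7.35/0.95 = 7.7368
Step 2: v brought to 3200 μL → factor = 3200 μL/v
Step 3: 375 μL brought to 2500 μL → factor 2500/375 = 6.6667
Step 4: 1.35 mL + 18.4 mL = 19.75 mL total → factor 19.75/1.35 = 14.63
Step 5: 12-fold → factor 12
Step 6: 0.5 mL + 3500 μL = 4 mL total → factor 4/0.5 = 8
Product of known-step factors = 72440
Overall factor = 4.00 mM / (0.777 nM) = 5.148 × 10^6
Step-2 factor = 5.148 × 10^6 / 72440 = 71.066
v = 3200 μL / 71.066 = 45.0 μL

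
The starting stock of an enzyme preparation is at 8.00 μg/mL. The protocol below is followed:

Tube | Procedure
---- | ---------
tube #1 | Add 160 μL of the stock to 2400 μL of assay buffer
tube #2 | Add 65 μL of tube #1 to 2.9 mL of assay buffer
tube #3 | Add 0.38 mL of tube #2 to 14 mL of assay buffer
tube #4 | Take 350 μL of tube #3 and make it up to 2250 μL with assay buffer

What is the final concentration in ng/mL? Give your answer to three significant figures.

0.0451 ng/mL

Step 1: 160 μL + 2400 μL = 2560 μL total → factor 2560/160 = 16
Step 2: 65 μL + 2.9 mL = 2965 μL total → factor 2965/65 = 45.615
Step 3: 0.38 mL + 14 mL = 14.38 mL total → factor 14.38/0.38 = 37.842
Step 4: 350 μL brought to 2250 μL → factor 2250/350 = 6.4286
Overall dilution factor = 16 × 45.615 × 37.842 × 6.4286 = 1.7755 × 10^5
Final = 8.00 μg/mL / 1.7755 × 10^5 = 4.506 × 10^-5 μg/mL = 0.0451 ng/mL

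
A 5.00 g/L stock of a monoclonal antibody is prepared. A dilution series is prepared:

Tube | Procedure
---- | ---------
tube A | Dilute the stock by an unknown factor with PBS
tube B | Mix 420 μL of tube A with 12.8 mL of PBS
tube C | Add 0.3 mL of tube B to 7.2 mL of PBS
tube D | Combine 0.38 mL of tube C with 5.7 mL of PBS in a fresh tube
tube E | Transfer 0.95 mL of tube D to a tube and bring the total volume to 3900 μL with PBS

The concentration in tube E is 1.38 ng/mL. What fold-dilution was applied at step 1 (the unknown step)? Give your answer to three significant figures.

Step 1: unknown factor x
Step 2: 420 μL + 12.8 mL = 13220 μL total → factor 13220/420 = 31.476
Step 3: 0.3 mL + 7.2 mL = 7.5 mL total → factor 7.5/0.3 = 25
Step 4: 0.38 mL + 5.7 mL = 6.08 mL total → factor 6.08/0.38 = 16
Step 5: 0.95 mL brought to 3900 μL → factor 3.9/0.95 = 4.1053
Product of known-step factors = 51687
Overall factor = 5.00 g/L / (1.38 ng/mL) = 3.6232 × 10^6
x = 3.6232 × 10^6 / 51687 = 70.1

70.1-fold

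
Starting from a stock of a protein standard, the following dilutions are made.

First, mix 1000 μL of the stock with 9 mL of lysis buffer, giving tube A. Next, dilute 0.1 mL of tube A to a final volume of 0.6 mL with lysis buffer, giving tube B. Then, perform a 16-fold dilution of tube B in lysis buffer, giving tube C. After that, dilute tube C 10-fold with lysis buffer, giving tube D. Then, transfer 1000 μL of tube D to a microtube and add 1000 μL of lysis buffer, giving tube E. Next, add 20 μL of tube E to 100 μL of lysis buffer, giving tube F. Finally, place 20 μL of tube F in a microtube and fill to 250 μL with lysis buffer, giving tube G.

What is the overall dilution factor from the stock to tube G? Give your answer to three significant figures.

Step 1: 1000 μL + 9 mL = 10000 μL total → factor 10000/1000 = 10
Step 2: 0.1 mL brought to 0.6 mL → factor 0.6/0.1 = 6
Step 3: 16-fold → factor 16
Step 4: 10-fold → factor 10
Step 5: 1000 μL + 1000 μL = 2000 μL total → factor 2000/1000 = 2
Step 6: 20 μL + 100 μL = 120 μL total → factor 120/20 = 6
Step 7: 20 μL brought to 250 μL → factor 250/20 = 12.5
Overall dilution factor = 10 × 6 × 16 × 10 × 2 × 6 × 12.5 = 1.44 × 10^6

1.44 × 10^6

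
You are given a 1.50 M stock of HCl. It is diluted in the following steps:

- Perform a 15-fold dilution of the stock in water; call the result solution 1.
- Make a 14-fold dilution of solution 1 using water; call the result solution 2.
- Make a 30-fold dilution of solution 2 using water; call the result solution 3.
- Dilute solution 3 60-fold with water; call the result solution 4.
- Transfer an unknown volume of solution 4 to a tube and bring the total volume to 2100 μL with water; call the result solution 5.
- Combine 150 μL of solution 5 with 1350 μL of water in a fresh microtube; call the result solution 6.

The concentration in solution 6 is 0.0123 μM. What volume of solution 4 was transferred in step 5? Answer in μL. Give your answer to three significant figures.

65.1 μL

Step 1: 15-fold → factor 15
Step 2: 14-fold → factor 14
Step 3: 30-fold → factor 30
Step 4: 60-fold → factor 60
Step 5: v brought to 2100 μL → factor = 2100 μL/v
Step 6: 150 μL + 1350 μL = 1500 μL total → factor 1500/150 = 10
Product of known-step factors = 3.78 × 10^6
Overall factor = 1.50 M / (0.0123 μM) = 1.2195 × 10^8
Step-5 factor = 1.2195 × 10^8 / 3.78 × 10^6 = 32.262
v = 2100 μL / 32.262 = 65.1 μL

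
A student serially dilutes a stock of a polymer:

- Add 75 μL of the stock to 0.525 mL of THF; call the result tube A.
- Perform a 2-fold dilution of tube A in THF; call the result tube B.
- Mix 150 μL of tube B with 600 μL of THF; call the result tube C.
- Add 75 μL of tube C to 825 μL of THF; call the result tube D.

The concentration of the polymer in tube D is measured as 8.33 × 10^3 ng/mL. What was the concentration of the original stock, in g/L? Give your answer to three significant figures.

Step 1: 75 μL + 0.525 mL = 600 μL total → factor 600/75 = 8
Step 2: 2-fold → factor 2
Step 3: 150 μL + 600 μL = 750 μL total → factor 750/150 = 5
Step 4: 75 μL + 825 μL = 900 μL total → factor 900/75 = 12
Overall dilution factor = 8 × 2 × 5 × 12 = 960
Stock = 8.33 × 10^3 ng/mL × 960 = 7.997 × 10^6 ng/mL = 8.00 g/L

8.00 g/L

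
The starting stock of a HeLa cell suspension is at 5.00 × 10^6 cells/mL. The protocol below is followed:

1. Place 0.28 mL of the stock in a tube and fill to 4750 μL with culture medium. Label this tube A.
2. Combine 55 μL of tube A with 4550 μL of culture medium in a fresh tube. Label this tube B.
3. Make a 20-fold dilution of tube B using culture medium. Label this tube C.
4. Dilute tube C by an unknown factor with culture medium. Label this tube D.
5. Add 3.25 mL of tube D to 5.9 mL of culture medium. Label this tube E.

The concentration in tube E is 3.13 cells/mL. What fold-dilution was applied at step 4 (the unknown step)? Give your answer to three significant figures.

Step 1: 0.28 mL brought to 4750 μL → factor 4.75/0.28 = 16.964
Step 2: 55 μL + 4550 μL = 4605 μL total → factor 4605/55 = 83.727
Step 3: 20-fold → factor 20
Step 4: unknown factor x
Step 5: 3.25 mL + 5.9 mL = 9.15 mL total → factor 9.15/3.25 = 2.8154
Product of known-step factors = 79978
Overall factor = 5.00 × 10^6 cells/mL / (3.13 cells/mL) = 1.5974 × 10^6
x = 1.5974 × 10^6 / 79978 = 20.0

20.0-fold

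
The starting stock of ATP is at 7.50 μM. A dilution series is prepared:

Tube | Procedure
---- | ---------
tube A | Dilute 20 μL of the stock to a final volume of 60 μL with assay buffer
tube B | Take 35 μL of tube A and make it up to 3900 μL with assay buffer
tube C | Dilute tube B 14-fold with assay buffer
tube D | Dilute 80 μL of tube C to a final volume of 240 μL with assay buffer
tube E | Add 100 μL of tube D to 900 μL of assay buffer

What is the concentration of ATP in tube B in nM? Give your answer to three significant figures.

22.4 nM

Step 1: 20 μL brought to 60 μL → factor 60/20 = 3
Step 2: 35 μL brought to 3900 μL → factor 3900/35 = 111.43
Dilution factor through tube B = 3 × 111.43 = 334.29
[tube B] = 7.50 μM / 334.29 = 0.02244 μM = 22.4 nM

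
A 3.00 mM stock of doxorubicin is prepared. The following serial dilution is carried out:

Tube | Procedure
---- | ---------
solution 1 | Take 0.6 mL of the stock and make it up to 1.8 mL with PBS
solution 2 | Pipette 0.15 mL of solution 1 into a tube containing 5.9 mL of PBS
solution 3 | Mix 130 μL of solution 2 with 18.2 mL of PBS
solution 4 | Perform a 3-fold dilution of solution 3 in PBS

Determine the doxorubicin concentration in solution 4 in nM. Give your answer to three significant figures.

Step 1: 0.6 mL brought to 1.8 mL → factor 1.8/0.6 = 3
Step 2: 0.15 mL + 5.9 mL = 6.05 mL total → factor 6.05/0.15 = 40.333
Step 3: 130 μL + 18.2 mL = 18330 μL total → factor 18330/130 = 141
Step 4: 3-fold → factor 3
Overall dilution factor = 3 × 40.333 × 141 × 3 = 51183
Final = 3.00 mM / 51183 = 5.861 × 10^-5 mM = 58.6 nM

58.6 nM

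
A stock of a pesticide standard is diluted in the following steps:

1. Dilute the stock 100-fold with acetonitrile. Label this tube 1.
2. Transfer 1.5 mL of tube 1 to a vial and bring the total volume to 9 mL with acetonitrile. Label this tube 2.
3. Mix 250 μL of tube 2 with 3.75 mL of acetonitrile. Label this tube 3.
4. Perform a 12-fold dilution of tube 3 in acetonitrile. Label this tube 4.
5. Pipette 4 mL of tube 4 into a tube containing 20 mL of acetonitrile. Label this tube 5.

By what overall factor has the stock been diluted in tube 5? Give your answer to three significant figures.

6.91 × 10^5

Step 1: 100-fold → factor 100
Step 2: 1.5 mL brought to 9 mL → factor 9/1.5 = 6
Step 3: 250 μL + 3.75 mL = 4000 μL total → factor 4000/250 = 16
Step 4: 12-fold → factor 12
Step 5: 4 mL + 20 mL = 24 mL total → factor 24/4 = 6
Overall dilution factor = 100 × 6 × 16 × 12 × 6 = 6.912 × 10^5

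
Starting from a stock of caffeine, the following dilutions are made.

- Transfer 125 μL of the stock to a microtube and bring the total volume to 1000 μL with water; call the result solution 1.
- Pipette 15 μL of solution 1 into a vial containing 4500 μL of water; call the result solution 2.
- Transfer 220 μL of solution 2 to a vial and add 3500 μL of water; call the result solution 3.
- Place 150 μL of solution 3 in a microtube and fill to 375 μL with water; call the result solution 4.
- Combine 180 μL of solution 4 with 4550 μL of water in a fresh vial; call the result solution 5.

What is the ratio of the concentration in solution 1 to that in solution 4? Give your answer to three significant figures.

1.27 × 10^4

Step 1: 125 μL brought to 1000 μL → factor 1000/125 = 8
Step 2: 15 μL + 4500 μL = 4515 μL total → factor 4515/15 = 301
Step 3: 220 μL + 3500 μL = 3720 μL total → factor 3720/220 = 16.909
Step 4: 150 μL brought to 375 μL → factor 375/150 = 2.5
Dilution factor to solution 1 = 8; to solution 4 = 1.0179 × 10^5
[solution 1]/[solution 4] = (factor to solution 4)/(factor to solution 1) = 1.0179 × 10^5/8 = 1.27 × 10^4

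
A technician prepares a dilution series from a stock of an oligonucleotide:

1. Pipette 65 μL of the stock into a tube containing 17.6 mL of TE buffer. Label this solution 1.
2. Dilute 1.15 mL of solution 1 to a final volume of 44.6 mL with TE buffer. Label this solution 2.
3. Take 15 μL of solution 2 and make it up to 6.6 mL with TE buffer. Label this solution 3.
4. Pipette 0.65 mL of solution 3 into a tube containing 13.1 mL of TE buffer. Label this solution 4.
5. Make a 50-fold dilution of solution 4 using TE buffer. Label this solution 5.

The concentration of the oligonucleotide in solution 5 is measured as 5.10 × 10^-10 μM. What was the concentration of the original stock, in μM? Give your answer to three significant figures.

2.50 μM

Step 1: 65 μL + 17.6 mL = 17665 μL total → factor 17665/65 = 271.77
Step 2: 1.15 mL brought to 44.6 mL → factor 44.6/1.15 = 38.783
Step 3: 15 μL brought to 6.6 mL → factor 6600/15 = 440
Step 4: 0.65 mL + 13.1 mL = 13.75 mL total → factor 13.75/0.65 = 21.154
Step 5: 50-fold → factor 50
Overall dilution factor = 271.77 × 38.783 × 440 × 21.154 × 50 = 4.9051 × 10^9
Stock = 5.10 × 10^-10 μM × 4.9051 × 10^9 = 2.50 μM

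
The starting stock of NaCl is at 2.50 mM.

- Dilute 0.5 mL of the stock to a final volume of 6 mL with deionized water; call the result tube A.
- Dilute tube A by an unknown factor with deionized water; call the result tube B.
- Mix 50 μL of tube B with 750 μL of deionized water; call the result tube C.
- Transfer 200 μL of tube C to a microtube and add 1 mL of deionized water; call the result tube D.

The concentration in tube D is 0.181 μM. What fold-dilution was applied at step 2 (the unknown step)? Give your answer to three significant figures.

12.0-fold

Step 1: 0.5 mL brought to 6 mL → factor 6/0.5 = 12
Step 2: unknown factor x
Step 3: 50 μL + 750 μL = 800 μL total → factor 800/50 = 16
Step 4: 200 μL + 1 mL = 1200 μL total → factor 1200/200 = 6
Product of known-step factors = 1152
Overall factor = 2.50 mM / (0.181 μM) = 13812
x = 13812 / 1152 = 12.0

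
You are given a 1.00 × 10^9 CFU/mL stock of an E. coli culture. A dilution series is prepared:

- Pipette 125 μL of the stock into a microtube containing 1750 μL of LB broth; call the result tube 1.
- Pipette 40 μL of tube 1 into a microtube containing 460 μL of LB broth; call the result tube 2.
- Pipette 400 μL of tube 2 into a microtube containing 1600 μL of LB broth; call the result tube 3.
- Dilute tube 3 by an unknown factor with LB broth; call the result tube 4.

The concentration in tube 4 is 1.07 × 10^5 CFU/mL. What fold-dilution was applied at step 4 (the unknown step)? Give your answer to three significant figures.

Step 1: 125 μL + 1750 μL = 1875 μL total → factor 1875/125 = 15
Step 2: 40 μL + 460 μL = 500 μL total → factor 500/40 = 12.5
Step 3: 400 μL + 1600 μL = 2000 μL total → factor 2000/400 = 5
Step 4: unknown factor x
Product of known-step factors = 937.5
Overall factor = 1.00 × 10^9 CFU/mL / (1.07 × 10^5 CFU/mL) = 9345.8
x = 9345.8 / 937.5 = 9.97

9.97-fold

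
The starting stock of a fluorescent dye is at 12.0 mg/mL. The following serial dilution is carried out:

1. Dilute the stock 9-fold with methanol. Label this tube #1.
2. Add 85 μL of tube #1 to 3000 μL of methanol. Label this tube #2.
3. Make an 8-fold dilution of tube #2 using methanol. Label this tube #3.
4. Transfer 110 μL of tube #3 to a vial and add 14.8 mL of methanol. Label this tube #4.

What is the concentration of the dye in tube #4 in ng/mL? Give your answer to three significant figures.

Step 1: 9-fold → factor 9
Step 2: 85 μL + 3000 μL = 3085 μL total → factor 3085/85 = 36.294
Step 3: 8-fold → factor 8
Step 4: 110 μL + 14.8 mL = 14910 μL total → factor 14910/110 = 135.55
Overall dilution factor = 9 × 36.294 × 8 × 135.55 = 3.542 × 10^5
Final = 12.0 mg/mL / 3.542 × 10^5 = 3.388 × 10^-5 mg/mL = 33.9 ng/mL

33.9 ng/mL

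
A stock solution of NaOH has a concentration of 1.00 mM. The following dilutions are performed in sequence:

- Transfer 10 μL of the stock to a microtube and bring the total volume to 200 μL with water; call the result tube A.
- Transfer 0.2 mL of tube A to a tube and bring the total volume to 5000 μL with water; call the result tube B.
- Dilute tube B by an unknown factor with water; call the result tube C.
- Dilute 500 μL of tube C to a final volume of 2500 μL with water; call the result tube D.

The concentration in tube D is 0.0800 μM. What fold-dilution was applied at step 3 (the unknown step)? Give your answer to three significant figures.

Step 1: 10 μL brought to 200 μL → factor 200/10 = 20
Step 2: 0.2 mL brought to 5000 μL → factor 5/0.2 = 25
Step 3: unknown factor x
Step 4: 500 μL brought to 2500 μL → factor 2500/500 = 5
Product of known-step factors = 2500
Overall factor = 1.00 mM / (0.0800 μM) = 12500
x = 12500 / 2500 = 5.00

5.00-fold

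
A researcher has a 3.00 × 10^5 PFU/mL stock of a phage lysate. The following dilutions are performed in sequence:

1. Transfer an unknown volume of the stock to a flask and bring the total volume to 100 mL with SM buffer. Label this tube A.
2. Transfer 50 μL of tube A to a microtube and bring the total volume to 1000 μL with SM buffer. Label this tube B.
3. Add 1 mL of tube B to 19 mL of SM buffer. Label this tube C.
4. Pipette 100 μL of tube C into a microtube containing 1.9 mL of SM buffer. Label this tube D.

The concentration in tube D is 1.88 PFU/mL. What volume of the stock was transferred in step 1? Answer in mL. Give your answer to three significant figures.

Step 1: v brought to 100 mL → factor = 100 mL/v
Step 2: 50 μL brought to 1000 μL → factor 1000/50 = 20
Step 3: 1 mL + 19 mL = 20 mL total → factor 20/1 = 20
Step 4: 100 μL + 1.9 mL = 2000 μL total → factor 2000/100 = 20
Product of known-step factors = 8000
Overall factor = 3.00 × 10^5 PFU/mL / (1.88 PFU/mL) = 1.5957 × 10^5
Step-1 factor = 1.5957 × 10^5 / 8000 = 19.947
v = 100 mL / 19.947 = 5.01 mL

5.01 mL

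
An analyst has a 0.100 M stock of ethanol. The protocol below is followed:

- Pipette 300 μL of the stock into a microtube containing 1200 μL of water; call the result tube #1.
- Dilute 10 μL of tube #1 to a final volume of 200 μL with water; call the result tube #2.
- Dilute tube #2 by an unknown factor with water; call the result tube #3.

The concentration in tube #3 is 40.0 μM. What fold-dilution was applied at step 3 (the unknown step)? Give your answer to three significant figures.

25.0-fold

Step 1: 300 μL + 1200 μL = 1500 μL total → factor 1500/300 = 5
Step 2: 10 μL brought to 200 μL → factor 200/10 = 20
Step 3: unknown factor x
Product of known-step factors = 100
Overall factor = 0.100 M / (40.0 μM) = 2500
x = 2500 / 100 = 25.0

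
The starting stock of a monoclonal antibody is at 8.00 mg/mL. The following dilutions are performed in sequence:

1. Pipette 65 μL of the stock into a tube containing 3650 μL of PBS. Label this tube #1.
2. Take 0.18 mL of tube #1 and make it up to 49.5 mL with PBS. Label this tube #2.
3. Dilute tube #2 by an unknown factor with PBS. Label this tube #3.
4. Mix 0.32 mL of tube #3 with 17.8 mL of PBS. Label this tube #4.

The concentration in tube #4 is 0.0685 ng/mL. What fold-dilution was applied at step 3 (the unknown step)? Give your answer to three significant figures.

131-fold

Step 1: 65 μL + 3650 μL = 3715 μL total → factor 3715/65 = 57.154
Step 2: 0.18 mL brought to 49.5 mL → factor 49.5/0.18 = 275
Step 3: unknown factor x
Step 4: 0.32 mL + 17.8 mL = 18.12 mL total → factor 18.12/0.32 = 56.625
Product of known-step factors = 8.8999 × 10^5
Overall factor = 8.00 mg/mL / (0.0685 ng/mL) = 1.1679 × 10^8
x = 1.1679 × 10^8 / 8.8999 × 10^5 = 131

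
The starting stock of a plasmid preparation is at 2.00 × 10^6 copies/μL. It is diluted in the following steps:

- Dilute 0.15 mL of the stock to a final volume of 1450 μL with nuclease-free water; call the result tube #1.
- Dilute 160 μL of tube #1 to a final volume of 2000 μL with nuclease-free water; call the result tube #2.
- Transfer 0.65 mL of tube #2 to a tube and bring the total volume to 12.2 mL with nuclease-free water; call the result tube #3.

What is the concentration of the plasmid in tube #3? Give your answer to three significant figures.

882 copies/μL

Step 1: 0.15 mL brought to 1450 μL → factor 1.45/0.15 = 9.6667
Step 2: 160 μL brought to 2000 μL → factor 2000/160 = 12.5
Step 3: 0.65 mL brought to 12.2 mL → factor 12.2/0.65 = 18.769
Overall dilution factor = 9.6667 × 12.5 × 18.769 = 2267.9
Final = 2.00 × 10^6 copies/μL / 2267.9 = 882 copies/μL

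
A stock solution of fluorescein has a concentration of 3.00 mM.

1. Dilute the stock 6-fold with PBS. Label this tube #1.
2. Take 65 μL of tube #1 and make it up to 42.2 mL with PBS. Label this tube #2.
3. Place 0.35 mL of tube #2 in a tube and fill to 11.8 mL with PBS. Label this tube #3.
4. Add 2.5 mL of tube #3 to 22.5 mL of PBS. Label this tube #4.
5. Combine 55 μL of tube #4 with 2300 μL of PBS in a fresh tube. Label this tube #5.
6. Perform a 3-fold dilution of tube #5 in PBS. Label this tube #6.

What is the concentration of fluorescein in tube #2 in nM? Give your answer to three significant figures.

770 nM

Step 1: 6-fold → factor 6
Step 2: 65 μL brought to 42.2 mL → factor 42200/65 = 649.23
Dilution factor through tube #2 = 6 × 649.23 = 3895.4
[tube #2] = 3.00 mM / 3895.4 = 0.0007701 mM = 770 nM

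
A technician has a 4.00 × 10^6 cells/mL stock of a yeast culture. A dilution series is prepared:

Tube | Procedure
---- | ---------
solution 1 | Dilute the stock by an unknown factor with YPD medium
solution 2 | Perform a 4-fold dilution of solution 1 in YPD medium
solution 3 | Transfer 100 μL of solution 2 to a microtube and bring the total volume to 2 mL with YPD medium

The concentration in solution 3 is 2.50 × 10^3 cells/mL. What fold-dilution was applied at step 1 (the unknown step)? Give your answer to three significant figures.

20.0-fold

Step 1: unknown factor x
Step 2: 4-fold → factor 4
Step 3: 100 μL brought to 2 mL → factor 2000/100 = 20
Product of known-step factors = 80
Overall factor = 4.00 × 10^6 cells/mL / (2.50 × 10^3 cells/mL) = 1600
x = 1600 / 80 = 20.0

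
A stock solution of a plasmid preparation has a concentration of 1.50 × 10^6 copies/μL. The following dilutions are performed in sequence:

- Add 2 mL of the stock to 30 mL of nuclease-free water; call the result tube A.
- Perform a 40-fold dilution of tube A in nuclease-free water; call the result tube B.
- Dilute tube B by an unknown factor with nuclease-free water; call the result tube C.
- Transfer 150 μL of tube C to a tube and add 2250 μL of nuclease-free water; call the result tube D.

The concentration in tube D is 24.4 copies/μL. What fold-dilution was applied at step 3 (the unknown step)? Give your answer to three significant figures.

Step 1: 2 mL + 30 mL = 32 mL total → factor 32/2 = 16
Step 2: 40-fold → factor 40
Step 3: unknown factor x
Step 4: 150 μL + 2250 μL = 2400 μL total → factor 2400/150 = 16
Product of known-step factors = 10240
Overall factor = 1.50 × 10^6 copies/μL / (24.4 copies/μL) = 61475
x = 61475 / 10240 = 6.00

6.00-fold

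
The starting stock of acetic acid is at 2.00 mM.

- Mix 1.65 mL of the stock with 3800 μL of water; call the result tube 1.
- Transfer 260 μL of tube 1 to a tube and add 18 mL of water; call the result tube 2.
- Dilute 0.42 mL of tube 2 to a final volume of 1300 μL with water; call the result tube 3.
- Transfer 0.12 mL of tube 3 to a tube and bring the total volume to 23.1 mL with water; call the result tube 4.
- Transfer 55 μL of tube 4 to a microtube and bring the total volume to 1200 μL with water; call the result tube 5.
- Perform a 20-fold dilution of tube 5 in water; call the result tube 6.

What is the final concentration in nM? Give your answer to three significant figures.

0.0332 nM

Step 1: 1.65 mL + 3800 μL = 5.45 mL total → factor 5.45/1.65 = 3.303
Step 2: 260 μL + 18 mL = 18260 μL total → factor 18260/260 = 70.231
Step 3: 0.42 mL brought to 1300 μL → factor 1.3/0.42 = 3.0952
Step 4: 0.12 mL brought to 23.1 mL → factor 23.1/0.12 = 192.5
Step 5: 55 μL brought to 1200 μL → factor 1200/55 = 21.818
Step 6: 20-fold → factor 20
Overall dilution factor = 3.303 × 70.231 × 3.0952 × 192.5 × 21.818 × 20 = 6.0313 × 10^7
Final = 2.00 mM / 6.0313 × 10^7 = 3.316 × 10^-8 mM = 0.0332 nM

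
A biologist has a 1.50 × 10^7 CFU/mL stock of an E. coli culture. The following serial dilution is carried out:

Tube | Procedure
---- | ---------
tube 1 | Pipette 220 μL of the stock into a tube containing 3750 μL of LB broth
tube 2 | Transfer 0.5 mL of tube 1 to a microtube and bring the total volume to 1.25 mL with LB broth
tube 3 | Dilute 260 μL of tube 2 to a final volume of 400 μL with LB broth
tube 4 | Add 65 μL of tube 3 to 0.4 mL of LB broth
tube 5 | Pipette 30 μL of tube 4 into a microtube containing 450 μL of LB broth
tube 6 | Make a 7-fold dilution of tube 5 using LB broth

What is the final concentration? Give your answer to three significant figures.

270 CFU/mL

Step 1: 220 μL + 3750 μL = 3970 μL total → factor 3970/220 = 18.045
Step 2: 0.5 mL brought to 1.25 mL → factor 1.25/0.5 = 2.5
Step 3: 260 μL brought to 400 μL → factor 400/260 = 1.5385
Step 4: 65 μL + 0.4 mL = 465 μL total → factor 465/65 = 7.1538
Step 5: 30 μL + 450 μL = 480 μL total → factor 480/30 = 16
Step 6: 7-fold → factor 7
Overall dilution factor = 18.045 × 2.5 × 1.5385 × 7.1538 × 16 × 7 = 55610
Final = 1.50 × 10^7 CFU/mL / 55610 = 270 CFU/mL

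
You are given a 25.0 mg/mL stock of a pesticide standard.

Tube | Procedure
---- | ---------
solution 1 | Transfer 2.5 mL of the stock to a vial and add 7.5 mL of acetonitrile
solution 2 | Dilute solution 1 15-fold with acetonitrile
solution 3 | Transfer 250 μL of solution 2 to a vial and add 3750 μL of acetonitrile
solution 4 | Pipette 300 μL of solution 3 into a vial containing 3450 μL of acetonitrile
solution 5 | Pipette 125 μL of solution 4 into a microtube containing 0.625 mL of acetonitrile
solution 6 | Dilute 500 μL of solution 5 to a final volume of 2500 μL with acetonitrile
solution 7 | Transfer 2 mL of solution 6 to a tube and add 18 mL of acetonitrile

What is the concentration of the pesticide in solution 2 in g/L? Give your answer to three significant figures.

0.417 g/L

Step 1: 2.5 mL + 7.5 mL = 10 mL total → factor 10/2.5 = 4
Step 2: 15-fold → factor 15
Dilution factor through solution 2 = 4 × 15 = 60
[solution 2] = 25.0 mg/mL / 60 = 0.4167 mg/mL = 0.417 g/L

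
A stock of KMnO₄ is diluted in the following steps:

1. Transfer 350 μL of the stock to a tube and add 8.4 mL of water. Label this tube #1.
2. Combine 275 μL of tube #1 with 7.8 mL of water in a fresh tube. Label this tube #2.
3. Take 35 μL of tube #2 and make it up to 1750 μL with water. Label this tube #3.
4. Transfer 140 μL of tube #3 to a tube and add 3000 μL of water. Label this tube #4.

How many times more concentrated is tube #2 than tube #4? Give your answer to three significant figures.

1.12 × 10^3

Step 1: 350 μL + 8.4 mL = 8750 μL total → factor 8750/350 = 25
Step 2: 275 μL + 7.8 mL = 8075 μL total → factor 8075/275 = 29.364
Step 3: 35 μL brought to 1750 μL → factor 1750/35 = 50
Step 4: 140 μL + 3000 μL = 3140 μL total → factor 3140/140 = 22.429
Dilution factor to tube #2 = 734.09; to tube #4 = 8.2323 × 10^5
[tube #2]/[tube #4] = (factor to tube #4)/(factor to tube #2) = 8.2323 × 10^5/734.09 = 1.12 × 10^3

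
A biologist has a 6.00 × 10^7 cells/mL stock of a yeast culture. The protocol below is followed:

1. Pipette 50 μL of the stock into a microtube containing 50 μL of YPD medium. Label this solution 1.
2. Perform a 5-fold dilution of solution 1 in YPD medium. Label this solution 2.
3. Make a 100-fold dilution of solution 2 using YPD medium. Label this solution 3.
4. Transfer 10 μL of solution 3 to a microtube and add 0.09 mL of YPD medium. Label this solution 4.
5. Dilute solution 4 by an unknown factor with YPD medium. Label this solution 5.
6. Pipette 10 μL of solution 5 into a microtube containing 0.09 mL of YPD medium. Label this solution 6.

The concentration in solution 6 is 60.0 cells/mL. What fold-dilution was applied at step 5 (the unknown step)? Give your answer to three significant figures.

Step 1: 50 μL + 50 μL = 100 μL total → factor 100/50 = 2
Step 2: 5-fold → factor 5
Step 3: 100-fold → factor 100
Step 4: 10 μL + 0.09 mL = 100 μL total → factor 100/10 = 10
Step 5: unknown factor x
Step 6: 10 μL + 0.09 mL = 100 μL total → factor 100/10 = 10
Product of known-step factors = 1 × 10^5
Overall factor = 6.00 × 10^7 cells/mL / (60.0 cells/mL) = 1 × 10^6
x = 1 × 10^6 / 1 × 10^5 = 10.0

10.0-fold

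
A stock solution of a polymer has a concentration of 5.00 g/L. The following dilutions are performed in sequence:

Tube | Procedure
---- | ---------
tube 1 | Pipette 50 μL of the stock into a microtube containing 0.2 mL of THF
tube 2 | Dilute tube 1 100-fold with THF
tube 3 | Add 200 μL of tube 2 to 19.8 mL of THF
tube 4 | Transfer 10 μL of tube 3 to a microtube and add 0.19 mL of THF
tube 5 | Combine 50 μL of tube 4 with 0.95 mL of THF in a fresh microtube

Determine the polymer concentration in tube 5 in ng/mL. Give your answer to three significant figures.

Step 1: 50 μL + 0.2 mL = 250 μL total → factor 250/50 = 5
Step 2: 100-fold → factor 100
Step 3: 200 μL + 19.8 mL = 20000 μL total → factor 20000/200 = 100
Step 4: 10 μL + 0.19 mL = 200 μL total → factor 200/10 = 20
Step 5: 50 μL + 0.95 mL = 1000 μL total → factor 1000/50 = 20
Overall dilution factor = 5 × 100 × 100 × 20 × 20 = 2 × 10^7
Final = 5.00 g/L / 2 × 10^7 = 2.500 × 10^-7 g/L = 0.250 ng/mL

0.250 ng/mL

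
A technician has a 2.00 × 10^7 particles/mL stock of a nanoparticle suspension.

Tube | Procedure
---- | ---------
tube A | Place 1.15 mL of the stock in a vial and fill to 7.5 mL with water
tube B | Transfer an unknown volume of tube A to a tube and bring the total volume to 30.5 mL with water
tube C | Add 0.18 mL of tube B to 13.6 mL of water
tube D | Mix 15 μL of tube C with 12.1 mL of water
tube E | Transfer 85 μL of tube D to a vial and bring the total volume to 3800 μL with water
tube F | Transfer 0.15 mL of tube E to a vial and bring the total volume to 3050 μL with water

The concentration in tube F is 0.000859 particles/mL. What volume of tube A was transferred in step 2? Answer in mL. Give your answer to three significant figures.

Step 1: 1.15 mL brought to 7.5 mL → factor 7.5/1.15 = 6.5217
Step 2: v brought to 30.5 mL → factor = 30.5 mL/v
Step 3: 0.18 mL + 13.6 mL = 13.78 mL total → factor 13.78/0.18 = 76.556
Step 4: 15 μL + 12.1 mL = 12115 μL total → factor 12115/15 = 807.67
Step 5: 85 μL brought to 3800 μL → factor 3800/85 = 44.706
Step 6: 0.15 mL brought to 3050 μL → factor 3.05/0.15 = 20.333
Product of known-step factors = 3.6656 × 10^8
Overall factor = 2.00 × 10^7 particles/mL / (0.000859 particles/mL) = 2.3283 × 10^10
Step-2 factor = 2.3283 × 10^10 / 3.6656 × 10^8 = 63.517
v = 30.5 mL / 63.517 = 0.480 mL

0.480 mL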